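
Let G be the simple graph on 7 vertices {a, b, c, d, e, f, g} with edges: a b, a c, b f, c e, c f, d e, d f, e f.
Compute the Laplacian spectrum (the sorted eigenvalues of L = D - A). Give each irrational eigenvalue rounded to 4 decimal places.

[0, 0, 1.1088, 2.2954, 3, 4.3174, 5.2784]

Reading degrees in the order [a, b, c, d, e, f, g] gives [2, 2, 3, 2, 3, 4, 0]; set D = diag(2, 2, 3, 2, 3, 4, 0) and form L = D - A. L is symmetric positive semidefinite, so every eigenvalue is real and nonnegative. The 2 zero eigenvalues correspond to the 2 connected components. There are 2 zeros in the spectrum, matching the 2 components.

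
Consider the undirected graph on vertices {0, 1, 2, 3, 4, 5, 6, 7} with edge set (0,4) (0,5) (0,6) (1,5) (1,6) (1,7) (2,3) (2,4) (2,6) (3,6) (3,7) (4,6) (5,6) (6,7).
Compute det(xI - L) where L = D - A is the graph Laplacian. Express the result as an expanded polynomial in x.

Reading degrees in the order [0, 1, 2, 3, 4, 5, 6, 7] gives [3, 3, 3, 3, 3, 3, 7, 3]; set D = diag(3, 3, 3, 3, 3, 3, 7, 3) and form L = D - A. Computing det(xI - L) by cofactor expansion (or equivalently via sum-over-permutations) gives x^8 - 28x^7 + 322x^6 - 1974x^5 + 6965x^4 - 14126x^3 + 15225x^2 - 6728x. Since p(0) = det(-L) = 0, x divides p(x). There is one zero in the spectrum, matching the 1 component. By the matrix-tree theorem the graph has (1/8) * product of the nonzero eigenvalues = 841 spanning trees.

x^8 - 28x^7 + 322x^6 - 1974x^5 + 6965x^4 - 14126x^3 + 15225x^2 - 6728x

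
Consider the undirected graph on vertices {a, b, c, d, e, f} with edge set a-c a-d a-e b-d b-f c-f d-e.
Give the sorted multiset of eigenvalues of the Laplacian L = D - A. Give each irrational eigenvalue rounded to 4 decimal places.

[0, 1, 1.5858, 3, 4, 4.4142]

Reading degrees in the order [a, b, c, d, e, f] gives [3, 2, 2, 3, 2, 2]; set D = diag(3, 2, 2, 3, 2, 2) and form L = D - A. Since every row of L sums to 0, the all-ones vector is in the kernel and 0 is an eigenvalue. The single zero eigenvalue shows the graph is connected. There is one zero in the spectrum, matching the 1 component.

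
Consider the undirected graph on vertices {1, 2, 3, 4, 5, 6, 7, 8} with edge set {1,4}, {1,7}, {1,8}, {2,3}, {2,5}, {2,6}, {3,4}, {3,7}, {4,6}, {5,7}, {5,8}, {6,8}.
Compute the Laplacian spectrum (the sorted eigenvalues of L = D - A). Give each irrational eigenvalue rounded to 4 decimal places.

With the vertex order [1, 2, 3, 4, 5, 6, 7, 8], the degrees are [3, 3, 3, 3, 3, 3, 3, 3], giving D = diag(3, 3, 3, 3, 3, 3, 3, 3) and L = D - A. Since every row of L sums to 0, the all-ones vector is in the kernel and 0 is an eigenvalue. The single zero eigenvalue shows the graph is connected. By the matrix-tree theorem the graph has (1/8) * product of the nonzero eigenvalues = 384 spanning trees. There is one zero in the spectrum, matching the 1 component.

[0, 2, 2, 2, 4, 4, 4, 6]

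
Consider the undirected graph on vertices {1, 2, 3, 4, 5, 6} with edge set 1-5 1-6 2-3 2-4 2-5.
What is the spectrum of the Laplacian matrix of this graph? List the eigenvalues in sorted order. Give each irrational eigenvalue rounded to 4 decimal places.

Reading degrees in the order [1, 2, 3, 4, 5, 6] gives [2, 3, 1, 1, 2, 1]; set D = diag(2, 3, 1, 1, 2, 1) and form L = D - A. The multiplicity of 0 as a Laplacian eigenvalue equals the number of connected components. The single zero eigenvalue shows the graph is connected. By the matrix-tree theorem the graph has (1/6) * product of the nonzero eigenvalues = 1 spanning tree. The eigenvalues sum to 10, which equals trace(L) = 2|E|.

[0, 0.3249, 1, 1.4608, 3, 4.2143]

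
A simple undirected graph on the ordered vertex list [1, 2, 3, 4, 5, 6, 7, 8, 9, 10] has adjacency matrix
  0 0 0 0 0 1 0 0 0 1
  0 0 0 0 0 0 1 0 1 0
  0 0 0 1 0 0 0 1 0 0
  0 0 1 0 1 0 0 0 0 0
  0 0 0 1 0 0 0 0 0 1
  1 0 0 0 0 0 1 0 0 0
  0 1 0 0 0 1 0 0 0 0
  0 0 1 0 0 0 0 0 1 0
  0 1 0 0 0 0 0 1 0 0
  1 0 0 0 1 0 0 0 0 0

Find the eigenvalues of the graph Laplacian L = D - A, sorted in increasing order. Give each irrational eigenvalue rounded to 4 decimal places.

Reading degrees in the order [1, 2, 3, 4, 5, 6, 7, 8, 9, 10] gives [2, 2, 2, 2, 2, 2, 2, 2, 2, 2]; set D = diag(2, 2, 2, 2, 2, 2, 2, 2, 2, 2) and form L = D - A. L is symmetric positive semidefinite, so every eigenvalue is real and nonnegative. The single zero eigenvalue shows the graph is connected. The eigenvalues sum to 20, which equals trace(L) = 2|E|.

[0, 0.3820, 0.3820, 1.3820, 1.3820, 2.6180, 2.6180, 3.6180, 3.6180, 4]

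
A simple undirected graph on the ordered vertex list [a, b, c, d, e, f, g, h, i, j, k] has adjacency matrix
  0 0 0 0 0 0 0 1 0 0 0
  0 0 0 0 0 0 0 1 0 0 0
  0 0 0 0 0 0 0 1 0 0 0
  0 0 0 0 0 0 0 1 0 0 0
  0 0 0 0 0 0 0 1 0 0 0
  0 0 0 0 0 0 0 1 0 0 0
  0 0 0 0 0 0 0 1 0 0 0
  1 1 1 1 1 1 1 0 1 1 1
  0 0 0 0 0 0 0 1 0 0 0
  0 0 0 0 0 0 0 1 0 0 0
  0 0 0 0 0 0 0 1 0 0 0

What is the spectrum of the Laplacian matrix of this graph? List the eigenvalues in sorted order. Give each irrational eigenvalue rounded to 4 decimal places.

[0, 1, 1, 1, 1, 1, 1, 1, 1, 1, 11]

Reading degrees in the order [a, b, c, d, e, f, g, h, i, j, k] gives [1, 1, 1, 1, 1, 1, 1, 10, 1, 1, 1]; set D = diag(1, 1, 1, 1, 1, 1, 1, 10, 1, 1, 1) and form L = D - A. L is symmetric positive semidefinite, so every eigenvalue is real and nonnegative. The single zero eigenvalue shows the graph is connected. By the matrix-tree theorem the graph has (1/11) * product of the nonzero eigenvalues = 1 spanning tree. The eigenvalues sum to 20, which equals trace(L) = 2|E|.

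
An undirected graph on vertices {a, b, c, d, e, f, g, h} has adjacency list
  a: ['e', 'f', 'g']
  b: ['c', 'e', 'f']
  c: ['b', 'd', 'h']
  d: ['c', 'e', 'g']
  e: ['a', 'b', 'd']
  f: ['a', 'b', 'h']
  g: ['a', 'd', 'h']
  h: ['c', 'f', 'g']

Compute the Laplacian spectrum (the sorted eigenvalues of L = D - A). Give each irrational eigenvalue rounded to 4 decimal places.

[0, 2, 2, 2, 4, 4, 4, 6]

Each diagonal entry of L is the vertex degree and each off-diagonal entry is -1 where an edge is present, 0 otherwise; in the order [a, b, c, d, e, f, g, h] the diagonal is [3, 3, 3, 3, 3, 3, 3, 3]. Since every row of L sums to 0, the all-ones vector is in the kernel and 0 is an eigenvalue. The single zero eigenvalue shows the graph is connected. By the matrix-tree theorem the graph has (1/8) * product of the nonzero eigenvalues = 384 spanning trees. The eigenvalues sum to 24, which equals trace(L) = 2|E|.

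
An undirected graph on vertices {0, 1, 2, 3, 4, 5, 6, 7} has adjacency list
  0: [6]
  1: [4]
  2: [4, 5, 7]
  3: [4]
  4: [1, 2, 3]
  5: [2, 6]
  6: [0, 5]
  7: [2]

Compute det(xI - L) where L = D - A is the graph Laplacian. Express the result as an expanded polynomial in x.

With the vertex order [0, 1, 2, 3, 4, 5, 6, 7], the degrees are [1, 1, 3, 1, 3, 2, 2, 1], giving D = diag(1, 1, 3, 1, 3, 2, 2, 1) and L = D - A. L has integer entries, so p(x) = det(xI - L) has integer coefficients. Expanding the determinant yields x^8 - 14x^7 + 76x^6 - 204x^5 + 287x^4 - 208x^3 + 70x^2 - 8x. The constant term is 0 because L is singular (the all-ones vector lies in its kernel).

x^8 - 14x^7 + 76x^6 - 204x^5 + 287x^4 - 208x^3 + 70x^2 - 8x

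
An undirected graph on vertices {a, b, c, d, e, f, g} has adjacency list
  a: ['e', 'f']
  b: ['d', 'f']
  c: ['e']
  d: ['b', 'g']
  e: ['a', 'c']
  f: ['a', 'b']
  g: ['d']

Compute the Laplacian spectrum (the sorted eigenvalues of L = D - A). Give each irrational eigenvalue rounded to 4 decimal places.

Each diagonal entry of L is the vertex degree and each off-diagonal entry is -1 where an edge is present, 0 otherwise; in the order [a, b, c, d, e, f, g] the diagonal is [2, 2, 1, 2, 2, 2, 1]. Diagonalising L (or applying a numerical eigensolver to the 7x7 matrix) gives the spectrum above. There is one zero in the spectrum, matching the 1 component.

[0, 0.1981, 0.7530, 1.5550, 2.4450, 3.2470, 3.8019]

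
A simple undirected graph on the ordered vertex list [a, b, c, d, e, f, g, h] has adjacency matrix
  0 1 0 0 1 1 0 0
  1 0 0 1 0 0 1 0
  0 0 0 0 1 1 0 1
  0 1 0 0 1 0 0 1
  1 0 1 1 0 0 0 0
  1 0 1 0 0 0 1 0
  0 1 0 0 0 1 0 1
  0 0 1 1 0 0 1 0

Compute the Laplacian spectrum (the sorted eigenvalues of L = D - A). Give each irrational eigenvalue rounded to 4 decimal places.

[0, 2, 2, 2, 4, 4, 4, 6]

Reading degrees in the order [a, b, c, d, e, f, g, h] gives [3, 3, 3, 3, 3, 3, 3, 3]; set D = diag(3, 3, 3, 3, 3, 3, 3, 3) and form L = D - A. Since every row of L sums to 0, the all-ones vector is in the kernel and 0 is an eigenvalue. The single zero eigenvalue shows the graph is connected. The eigenvalues sum to 24, which equals trace(L) = 2|E|.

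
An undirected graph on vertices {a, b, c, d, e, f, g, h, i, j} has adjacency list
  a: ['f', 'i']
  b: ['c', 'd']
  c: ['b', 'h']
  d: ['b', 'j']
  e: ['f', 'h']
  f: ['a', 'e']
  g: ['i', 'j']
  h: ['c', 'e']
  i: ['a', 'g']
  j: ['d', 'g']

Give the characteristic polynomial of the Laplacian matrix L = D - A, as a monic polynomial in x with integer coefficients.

x^10 - 20x^9 + 170x^8 - 800x^7 + 2275x^6 - 4004x^5 + 4290x^4 - 2640x^3 + 825x^2 - 100x

With the vertex order [a, b, c, d, e, f, g, h, i, j], the degrees are [2, 2, 2, 2, 2, 2, 2, 2, 2, 2], giving D = diag(2, 2, 2, 2, 2, 2, 2, 2, 2, 2) and L = D - A. Computing det(xI - L) by cofactor expansion (or equivalently via sum-over-permutations) gives x^10 - 20x^9 + 170x^8 - 800x^7 + 2275x^6 - 4004x^5 + 4290x^4 - 2640x^3 + 825x^2 - 100x. Since p(0) = det(-L) = 0, x divides p(x). The largest eigenvalue, 4, is at most the vertex count 10. By the matrix-tree theorem the graph has (1/10) * product of the nonzero eigenvalues = 10 spanning trees.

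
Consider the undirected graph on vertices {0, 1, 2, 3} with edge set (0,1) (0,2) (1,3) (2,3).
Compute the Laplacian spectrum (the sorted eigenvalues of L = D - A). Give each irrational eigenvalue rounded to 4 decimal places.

[0, 2, 2, 4]

Reading degrees in the order [0, 1, 2, 3] gives [2, 2, 2, 2]; set D = diag(2, 2, 2, 2) and form L = D - A. Since every row of L sums to 0, the all-ones vector is in the kernel and 0 is an eigenvalue. The single zero eigenvalue shows the graph is connected. The largest eigenvalue, 4, is at most the vertex count 4.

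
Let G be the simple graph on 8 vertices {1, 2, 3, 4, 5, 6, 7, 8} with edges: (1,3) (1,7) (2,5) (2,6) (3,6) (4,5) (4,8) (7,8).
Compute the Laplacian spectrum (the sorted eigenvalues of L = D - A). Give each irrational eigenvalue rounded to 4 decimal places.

Reading degrees in the order [1, 2, 3, 4, 5, 6, 7, 8] gives [2, 2, 2, 2, 2, 2, 2, 2]; set D = diag(2, 2, 2, 2, 2, 2, 2, 2) and form L = D - A. Since every row of L sums to 0, the all-ones vector is in the kernel and 0 is an eigenvalue. The single zero eigenvalue shows the graph is connected.

[0, 0.5858, 0.5858, 2, 2, 3.4142, 3.4142, 4]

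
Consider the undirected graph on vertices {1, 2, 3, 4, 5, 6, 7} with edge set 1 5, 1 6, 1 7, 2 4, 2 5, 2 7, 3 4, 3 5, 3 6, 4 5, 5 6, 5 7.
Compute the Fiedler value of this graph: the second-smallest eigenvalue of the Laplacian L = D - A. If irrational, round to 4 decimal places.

2

With the vertex order [1, 2, 3, 4, 5, 6, 7], the degrees are [3, 3, 3, 3, 6, 3, 3], giving D = diag(3, 3, 3, 3, 6, 3, 3) and L = D - A. The smallest Laplacian eigenvalue is always 0. The next one, lambda_2 = 2, measures how hard the graph is to disconnect: larger values mean better connectivity.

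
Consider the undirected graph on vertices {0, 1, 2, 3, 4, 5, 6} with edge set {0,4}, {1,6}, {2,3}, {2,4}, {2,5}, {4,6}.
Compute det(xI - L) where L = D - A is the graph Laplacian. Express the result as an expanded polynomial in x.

x^7 - 12x^6 + 53x^5 - 108x^4 + 105x^3 - 46x^2 + 7x

Reading degrees in the order [0, 1, 2, 3, 4, 5, 6] gives [1, 1, 3, 1, 3, 1, 2]; set D = diag(1, 1, 3, 1, 3, 1, 2) and form L = D - A. Computing det(xI - L) by cofactor expansion (or equivalently via sum-over-permutations) gives x^7 - 12x^6 + 53x^5 - 108x^4 + 105x^3 - 46x^2 + 7x. The constant term is 0 because L is singular (the all-ones vector lies in its kernel). The eigenvalues sum to 12, which equals trace(L) = 2|E|. By the matrix-tree theorem the graph has (1/7) * product of the nonzero eigenvalues = 1 spanning tree.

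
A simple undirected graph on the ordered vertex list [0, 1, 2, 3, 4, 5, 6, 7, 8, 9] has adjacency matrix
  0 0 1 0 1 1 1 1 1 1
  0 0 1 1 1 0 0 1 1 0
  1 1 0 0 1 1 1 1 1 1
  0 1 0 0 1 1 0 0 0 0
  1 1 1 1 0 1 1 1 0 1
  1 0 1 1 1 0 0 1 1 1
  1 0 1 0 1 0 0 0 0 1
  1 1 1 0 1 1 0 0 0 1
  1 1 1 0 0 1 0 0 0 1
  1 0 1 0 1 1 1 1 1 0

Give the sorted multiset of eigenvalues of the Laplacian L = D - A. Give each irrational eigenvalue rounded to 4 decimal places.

With the vertex order [0, 1, 2, 3, 4, 5, 6, 7, 8, 9], the degrees are [7, 5, 8, 3, 8, 7, 4, 6, 5, 7], giving D = diag(7, 5, 8, 3, 8, 7, 4, 6, 5, 7) and L = D - A. Diagonalising L (or applying a numerical eigensolver to the 10x10 matrix) gives the spectrum above.

[0, 2.6710, 3.9739, 5.2588, 5.3661, 8, 8.0647, 8.2831, 9.0965, 9.2860]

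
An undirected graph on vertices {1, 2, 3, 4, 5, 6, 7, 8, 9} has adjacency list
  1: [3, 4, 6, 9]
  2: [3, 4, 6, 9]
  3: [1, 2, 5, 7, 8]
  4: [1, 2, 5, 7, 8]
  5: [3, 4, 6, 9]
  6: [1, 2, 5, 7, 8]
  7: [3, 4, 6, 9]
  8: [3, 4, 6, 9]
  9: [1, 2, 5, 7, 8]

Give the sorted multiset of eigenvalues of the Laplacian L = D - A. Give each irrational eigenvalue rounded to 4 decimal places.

With the vertex order [1, 2, 3, 4, 5, 6, 7, 8, 9], the degrees are [4, 4, 5, 5, 4, 5, 4, 4, 5], giving D = diag(4, 4, 5, 5, 4, 5, 4, 4, 5) and L = D - A. Diagonalising L (or applying a numerical eigensolver to the 9x9 matrix) gives the spectrum above. The single zero eigenvalue shows the graph is connected. The eigenvalues sum to 40, which equals trace(L) = 2|E|. The largest eigenvalue, 9, is at most the vertex count 9.

[0, 4, 4, 4, 4, 5, 5, 5, 9]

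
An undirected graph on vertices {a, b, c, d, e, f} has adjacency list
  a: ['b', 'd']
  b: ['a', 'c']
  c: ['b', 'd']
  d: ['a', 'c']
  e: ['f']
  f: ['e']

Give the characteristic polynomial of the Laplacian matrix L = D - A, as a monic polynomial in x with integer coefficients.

Reading degrees in the order [a, b, c, d, e, f] gives [2, 2, 2, 2, 1, 1]; set D = diag(2, 2, 2, 2, 1, 1) and form L = D - A. Computing det(xI - L) by cofactor expansion (or equivalently via sum-over-permutations) gives x^6 - 10x^5 + 36x^4 - 56x^3 + 32x^2. The constant term is 0 because L is singular (the all-ones vector lies in its kernel). The largest eigenvalue, 4, is at most the vertex count 6.

x^6 - 10x^5 + 36x^4 - 56x^3 + 32x^2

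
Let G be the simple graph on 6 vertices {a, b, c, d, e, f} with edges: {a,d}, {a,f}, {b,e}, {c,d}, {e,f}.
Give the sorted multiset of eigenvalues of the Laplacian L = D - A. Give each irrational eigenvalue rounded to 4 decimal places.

With the vertex order [a, b, c, d, e, f], the degrees are [2, 1, 1, 2, 2, 2], giving D = diag(2, 1, 1, 2, 2, 2) and L = D - A. Diagonalising L (or applying a numerical eigensolver to the 6x6 matrix) gives the spectrum above. The single zero eigenvalue shows the graph is connected. By the matrix-tree theorem the graph has (1/6) * product of the nonzero eigenvalues = 1 spanning tree.

[0, 0.2679, 1, 2, 3, 3.7321]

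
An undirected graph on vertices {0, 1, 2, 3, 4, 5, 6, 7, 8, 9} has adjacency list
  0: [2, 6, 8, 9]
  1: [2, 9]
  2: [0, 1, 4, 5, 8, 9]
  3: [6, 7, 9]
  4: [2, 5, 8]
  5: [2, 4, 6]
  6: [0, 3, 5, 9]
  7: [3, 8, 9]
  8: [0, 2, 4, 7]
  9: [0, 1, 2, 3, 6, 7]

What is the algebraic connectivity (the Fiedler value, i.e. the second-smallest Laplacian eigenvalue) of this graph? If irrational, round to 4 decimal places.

1.5824

With the vertex order [0, 1, 2, 3, 4, 5, 6, 7, 8, 9], the degrees are [4, 2, 6, 3, 3, 3, 4, 3, 4, 6], giving D = diag(4, 2, 6, 3, 3, 3, 4, 3, 4, 6) and L = D - A. The sorted Laplacian eigenvalues are [0, 1.5824, 1.7737, 2.5242, 3.0898, 4, 5.2211, 5.4939, 6.6426, 7.6723]; the algebraic connectivity is the second entry, 1.5824. The eigenvalues sum to 38, which equals trace(L) = 2|E|.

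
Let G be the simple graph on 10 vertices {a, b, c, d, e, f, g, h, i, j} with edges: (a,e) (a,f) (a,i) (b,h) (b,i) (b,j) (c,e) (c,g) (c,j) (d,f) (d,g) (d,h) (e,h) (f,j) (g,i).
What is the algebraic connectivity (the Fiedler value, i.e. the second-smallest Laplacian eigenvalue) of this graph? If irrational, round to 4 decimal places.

Each diagonal entry of L is the vertex degree and each off-diagonal entry is -1 where an edge is present, 0 otherwise; in the order [a, b, c, d, e, f, g, h, i, j] the diagonal is [3, 3, 3, 3, 3, 3, 3, 3, 3, 3]. The smallest Laplacian eigenvalue is always 0. The next one, lambda_2 = 2, measures how hard the graph is to disconnect: larger values mean better connectivity. The largest eigenvalue, 5, is at most the vertex count 10.

2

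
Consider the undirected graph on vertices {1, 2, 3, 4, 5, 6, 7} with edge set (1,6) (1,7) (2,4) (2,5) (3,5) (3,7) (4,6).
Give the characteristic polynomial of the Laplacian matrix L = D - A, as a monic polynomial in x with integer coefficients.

x^7 - 14x^6 + 77x^5 - 210x^4 + 294x^3 - 196x^2 + 49x

Each diagonal entry of L is the vertex degree and each off-diagonal entry is -1 where an edge is present, 0 otherwise; in the order [1, 2, 3, 4, 5, 6, 7] the diagonal is [2, 2, 2, 2, 2, 2, 2]. Computing det(xI - L) by cofactor expansion (or equivalently via sum-over-permutations) gives x^7 - 14x^6 + 77x^5 - 210x^4 + 294x^3 - 196x^2 + 49x. The coefficient of x^6 equals -trace(L) = -14, matching the sum of degrees.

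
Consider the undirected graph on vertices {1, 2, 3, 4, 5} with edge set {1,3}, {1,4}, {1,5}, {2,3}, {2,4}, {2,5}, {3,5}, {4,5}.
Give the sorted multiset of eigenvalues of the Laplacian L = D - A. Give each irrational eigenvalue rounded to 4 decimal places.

Reading degrees in the order [1, 2, 3, 4, 5] gives [3, 3, 3, 3, 4]; set D = diag(3, 3, 3, 3, 4) and form L = D - A. L is symmetric positive semidefinite, so every eigenvalue is real and nonnegative. The single zero eigenvalue shows the graph is connected. The largest eigenvalue, 5, is at most the vertex count 5. The eigenvalues sum to 16, which equals trace(L) = 2|E|.

[0, 3, 3, 5, 5]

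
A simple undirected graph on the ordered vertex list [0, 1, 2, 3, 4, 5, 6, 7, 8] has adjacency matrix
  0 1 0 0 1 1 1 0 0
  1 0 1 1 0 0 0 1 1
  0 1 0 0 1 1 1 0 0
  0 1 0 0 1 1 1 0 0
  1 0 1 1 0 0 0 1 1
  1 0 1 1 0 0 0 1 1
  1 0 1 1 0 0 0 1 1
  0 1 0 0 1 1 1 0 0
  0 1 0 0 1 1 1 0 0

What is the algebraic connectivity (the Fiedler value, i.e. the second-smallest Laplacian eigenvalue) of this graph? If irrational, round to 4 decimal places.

With the vertex order [0, 1, 2, 3, 4, 5, 6, 7, 8], the degrees are [4, 5, 4, 4, 5, 5, 5, 4, 4], giving D = diag(4, 5, 4, 4, 5, 5, 5, 4, 4) and L = D - A. Computing the eigenvalues of L and sorting gives [0, 4, 4, 4, 4, 5, 5, 5, 9]. The Fiedler value lambda_2 = 4 is strictly positive, so the graph is connected. The eigenvalues sum to 40, which equals trace(L) = 2|E|.

4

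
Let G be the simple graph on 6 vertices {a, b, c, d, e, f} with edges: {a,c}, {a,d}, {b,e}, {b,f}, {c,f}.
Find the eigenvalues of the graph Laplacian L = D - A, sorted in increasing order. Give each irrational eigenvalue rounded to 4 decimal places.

Reading degrees in the order [a, b, c, d, e, f] gives [2, 2, 2, 1, 1, 2]; set D = diag(2, 2, 2, 1, 1, 2) and form L = D - A. The multiplicity of 0 as a Laplacian eigenvalue equals the number of connected components. There is one zero in the spectrum, matching the 1 component.

[0, 0.2679, 1, 2, 3, 3.7321]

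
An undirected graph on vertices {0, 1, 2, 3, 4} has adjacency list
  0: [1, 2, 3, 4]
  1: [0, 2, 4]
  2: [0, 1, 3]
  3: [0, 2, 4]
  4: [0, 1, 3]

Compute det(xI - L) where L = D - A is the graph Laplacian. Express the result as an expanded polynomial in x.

Reading degrees in the order [0, 1, 2, 3, 4] gives [4, 3, 3, 3, 3]; set D = diag(4, 3, 3, 3, 3) and form L = D - A. The eigenvalues of L are [0, 3, 3, 5, 5]; the characteristic polynomial is the product of (x - lambda_i), which multiplies out to x^5 - 16x^4 + 94x^3 - 240x^2 + 225x. Since p(0) = det(-L) = 0, x divides p(x). By the matrix-tree theorem the graph has (1/5) * product of the nonzero eigenvalues = 45 spanning trees. The largest eigenvalue, 5, is at most the vertex count 5.

x^5 - 16x^4 + 94x^3 - 240x^2 + 225x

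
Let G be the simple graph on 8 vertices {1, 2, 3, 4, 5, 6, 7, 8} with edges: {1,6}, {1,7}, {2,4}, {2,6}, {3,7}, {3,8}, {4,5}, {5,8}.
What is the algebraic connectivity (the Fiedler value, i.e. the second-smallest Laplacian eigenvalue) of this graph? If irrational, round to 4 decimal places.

0.5858

With the vertex order [1, 2, 3, 4, 5, 6, 7, 8], the degrees are [2, 2, 2, 2, 2, 2, 2, 2], giving D = diag(2, 2, 2, 2, 2, 2, 2, 2) and L = D - A. The smallest Laplacian eigenvalue is always 0. The next one, lambda_2 = 0.5858, measures how hard the graph is to disconnect: larger values mean better connectivity.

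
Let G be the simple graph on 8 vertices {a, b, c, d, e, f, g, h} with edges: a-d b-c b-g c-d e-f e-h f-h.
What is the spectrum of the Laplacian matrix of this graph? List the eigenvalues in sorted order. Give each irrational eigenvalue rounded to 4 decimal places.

[0, 0, 0.3820, 1.3820, 2.6180, 3, 3, 3.6180]

With the vertex order [a, b, c, d, e, f, g, h], the degrees are [1, 2, 2, 2, 2, 2, 1, 2], giving D = diag(1, 2, 2, 2, 2, 2, 1, 2) and L = D - A. L is symmetric positive semidefinite, so every eigenvalue is real and nonnegative. The 2 zero eigenvalues correspond to the 2 connected components. There are 2 zeros in the spectrum, matching the 2 components.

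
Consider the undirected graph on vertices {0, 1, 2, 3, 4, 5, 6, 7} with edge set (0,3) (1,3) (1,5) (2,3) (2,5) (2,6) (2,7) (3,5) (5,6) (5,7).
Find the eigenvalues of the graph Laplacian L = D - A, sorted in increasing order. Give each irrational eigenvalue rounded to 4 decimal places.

Reading degrees in the order [0, 1, 2, 3, 4, 5, 6, 7] gives [1, 2, 4, 4, 0, 5, 2, 2]; set D = diag(1, 2, 4, 4, 0, 5, 2, 2) and form L = D - A. L is symmetric positive semidefinite, so every eigenvalue is real and nonnegative. The 2 zero eigenvalues correspond to the 2 connected components. The eigenvalues sum to 20, which equals trace(L) = 2|E|.

[0, 0, 0.8251, 1.6878, 2, 3.9123, 5.4905, 6.0843]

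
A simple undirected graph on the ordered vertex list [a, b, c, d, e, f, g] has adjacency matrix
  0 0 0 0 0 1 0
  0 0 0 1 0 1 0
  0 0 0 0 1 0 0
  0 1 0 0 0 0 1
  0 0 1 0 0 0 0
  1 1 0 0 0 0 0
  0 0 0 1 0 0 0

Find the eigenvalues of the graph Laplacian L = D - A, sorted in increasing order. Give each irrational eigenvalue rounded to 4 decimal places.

Each diagonal entry of L is the vertex degree and each off-diagonal entry is -1 where an edge is present, 0 otherwise; in the order [a, b, c, d, e, f, g] the diagonal is [1, 2, 1, 2, 1, 2, 1]. The multiplicity of 0 as a Laplacian eigenvalue equals the number of connected components. The 2 zero eigenvalues correspond to the 2 connected components. The eigenvalues sum to 10, which equals trace(L) = 2|E|.

[0, 0, 0.3820, 1.3820, 2, 2.6180, 3.6180]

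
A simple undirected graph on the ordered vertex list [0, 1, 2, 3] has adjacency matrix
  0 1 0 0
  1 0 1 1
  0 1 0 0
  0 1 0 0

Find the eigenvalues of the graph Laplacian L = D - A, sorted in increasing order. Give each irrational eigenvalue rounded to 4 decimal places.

[0, 1, 1, 4]

With the vertex order [0, 1, 2, 3], the degrees are [1, 3, 1, 1], giving D = diag(1, 3, 1, 1) and L = D - A. L is symmetric positive semidefinite, so every eigenvalue is real and nonnegative. The eigenvalues sum to 6, which equals trace(L) = 2|E|.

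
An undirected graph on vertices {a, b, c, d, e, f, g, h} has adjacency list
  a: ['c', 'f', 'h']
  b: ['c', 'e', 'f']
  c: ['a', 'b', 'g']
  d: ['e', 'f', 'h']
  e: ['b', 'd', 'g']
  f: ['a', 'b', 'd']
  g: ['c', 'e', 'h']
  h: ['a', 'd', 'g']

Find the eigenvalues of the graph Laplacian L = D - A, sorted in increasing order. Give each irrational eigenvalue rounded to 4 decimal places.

[0, 2, 2, 2, 4, 4, 4, 6]

With the vertex order [a, b, c, d, e, f, g, h], the degrees are [3, 3, 3, 3, 3, 3, 3, 3], giving D = diag(3, 3, 3, 3, 3, 3, 3, 3) and L = D - A. Since every row of L sums to 0, the all-ones vector is in the kernel and 0 is an eigenvalue. The eigenvalues sum to 24, which equals trace(L) = 2|E|.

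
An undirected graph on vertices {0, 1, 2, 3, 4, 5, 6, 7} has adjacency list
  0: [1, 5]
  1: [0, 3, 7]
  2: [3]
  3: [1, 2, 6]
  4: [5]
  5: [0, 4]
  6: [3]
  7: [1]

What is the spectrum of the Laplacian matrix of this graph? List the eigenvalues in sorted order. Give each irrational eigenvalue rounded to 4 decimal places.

[0, 0.2243, 0.5858, 1, 1.4108, 2.7237, 3.4142, 4.6412]

Reading degrees in the order [0, 1, 2, 3, 4, 5, 6, 7] gives [2, 3, 1, 3, 1, 2, 1, 1]; set D = diag(2, 3, 1, 3, 1, 2, 1, 1) and form L = D - A. Diagonalising L (or applying a numerical eigensolver to the 8x8 matrix) gives the spectrum above.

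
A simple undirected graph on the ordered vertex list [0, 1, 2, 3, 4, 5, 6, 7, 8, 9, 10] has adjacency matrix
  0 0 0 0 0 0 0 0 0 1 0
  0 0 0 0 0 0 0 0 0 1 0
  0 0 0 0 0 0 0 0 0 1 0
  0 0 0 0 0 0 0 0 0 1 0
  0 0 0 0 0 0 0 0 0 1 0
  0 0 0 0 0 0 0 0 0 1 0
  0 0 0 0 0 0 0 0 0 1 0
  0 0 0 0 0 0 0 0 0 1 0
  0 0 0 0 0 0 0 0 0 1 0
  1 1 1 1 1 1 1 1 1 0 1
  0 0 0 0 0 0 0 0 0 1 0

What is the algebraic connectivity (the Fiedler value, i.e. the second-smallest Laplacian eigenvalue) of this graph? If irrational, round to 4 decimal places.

1

Reading degrees in the order [0, 1, 2, 3, 4, 5, 6, 7, 8, 9, 10] gives [1, 1, 1, 1, 1, 1, 1, 1, 1, 10, 1]; set D = diag(1, 1, 1, 1, 1, 1, 1, 1, 1, 10, 1) and form L = D - A. The sorted Laplacian eigenvalues are [0, 1, 1, 1, 1, 1, 1, 1, 1, 1, 11]; the algebraic connectivity is the second entry, 1. The eigenvalues sum to 20, which equals trace(L) = 2|E|.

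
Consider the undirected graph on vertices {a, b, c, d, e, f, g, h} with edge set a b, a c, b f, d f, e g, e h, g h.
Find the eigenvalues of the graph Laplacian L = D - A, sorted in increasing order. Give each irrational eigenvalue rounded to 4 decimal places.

[0, 0, 0.3820, 1.3820, 2.6180, 3, 3, 3.6180]

Reading degrees in the order [a, b, c, d, e, f, g, h] gives [2, 2, 1, 1, 2, 2, 2, 2]; set D = diag(2, 2, 1, 1, 2, 2, 2, 2) and form L = D - A. Since every row of L sums to 0, the all-ones vector is in the kernel and 0 is an eigenvalue. The 2 zero eigenvalues correspond to the 2 connected components. There are 2 zeros in the spectrum, matching the 2 components.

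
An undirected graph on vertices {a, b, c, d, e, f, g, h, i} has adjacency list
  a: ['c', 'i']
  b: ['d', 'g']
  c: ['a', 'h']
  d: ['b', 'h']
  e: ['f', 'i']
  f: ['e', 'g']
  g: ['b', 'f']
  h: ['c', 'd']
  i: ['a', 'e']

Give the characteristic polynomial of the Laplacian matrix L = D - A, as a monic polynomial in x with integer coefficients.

Each diagonal entry of L is the vertex degree and each off-diagonal entry is -1 where an edge is present, 0 otherwise; in the order [a, b, c, d, e, f, g, h, i] the diagonal is [2, 2, 2, 2, 2, 2, 2, 2, 2]. Computing det(xI - L) by cofactor expansion (or equivalently via sum-over-permutations) gives x^9 - 18x^8 + 135x^7 - 546x^6 + 1287x^5 - 1782x^4 + 1386x^3 - 540x^2 + 81x. Since p(0) = det(-L) = 0, x divides p(x). By the matrix-tree theorem the graph has (1/9) * product of the nonzero eigenvalues = 9 spanning trees.

x^9 - 18x^8 + 135x^7 - 546x^6 + 1287x^5 - 1782x^4 + 1386x^3 - 540x^2 + 81x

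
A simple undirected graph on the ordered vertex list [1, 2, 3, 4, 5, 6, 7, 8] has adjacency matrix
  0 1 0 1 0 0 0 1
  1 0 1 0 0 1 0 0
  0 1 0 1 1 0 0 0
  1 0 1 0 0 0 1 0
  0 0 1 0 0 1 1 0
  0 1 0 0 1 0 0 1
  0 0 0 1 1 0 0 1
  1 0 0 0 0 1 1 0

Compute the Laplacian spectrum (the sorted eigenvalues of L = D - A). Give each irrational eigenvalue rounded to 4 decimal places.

Reading degrees in the order [1, 2, 3, 4, 5, 6, 7, 8] gives [3, 3, 3, 3, 3, 3, 3, 3]; set D = diag(3, 3, 3, 3, 3, 3, 3, 3) and form L = D - A. L is symmetric positive semidefinite, so every eigenvalue is real and nonnegative. The single zero eigenvalue shows the graph is connected. There is one zero in the spectrum, matching the 1 component.

[0, 2, 2, 2, 4, 4, 4, 6]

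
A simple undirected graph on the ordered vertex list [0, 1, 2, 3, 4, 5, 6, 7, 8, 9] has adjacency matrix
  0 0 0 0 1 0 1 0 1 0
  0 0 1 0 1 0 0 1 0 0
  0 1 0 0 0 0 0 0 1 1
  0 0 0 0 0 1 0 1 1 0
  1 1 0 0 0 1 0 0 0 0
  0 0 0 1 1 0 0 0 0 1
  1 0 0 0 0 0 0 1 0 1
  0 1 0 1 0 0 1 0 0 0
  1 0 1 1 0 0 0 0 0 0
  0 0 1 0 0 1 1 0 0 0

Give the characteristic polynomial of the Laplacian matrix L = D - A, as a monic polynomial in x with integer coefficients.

x^10 - 30x^9 + 390x^8 - 2880x^7 + 13305x^6 - 39882x^5 + 77640x^4 - 94800x^3 + 66000x^2 - 20000x

With the vertex order [0, 1, 2, 3, 4, 5, 6, 7, 8, 9], the degrees are [3, 3, 3, 3, 3, 3, 3, 3, 3, 3], giving D = diag(3, 3, 3, 3, 3, 3, 3, 3, 3, 3) and L = D - A. L has integer entries, so p(x) = det(xI - L) has integer coefficients. Expanding the determinant yields x^10 - 30x^9 + 390x^8 - 2880x^7 + 13305x^6 - 39882x^5 + 77640x^4 - 94800x^3 + 66000x^2 - 20000x. The coefficient of x^9 equals -trace(L) = -30, matching the sum of degrees. The largest eigenvalue, 5, is at most the vertex count 10.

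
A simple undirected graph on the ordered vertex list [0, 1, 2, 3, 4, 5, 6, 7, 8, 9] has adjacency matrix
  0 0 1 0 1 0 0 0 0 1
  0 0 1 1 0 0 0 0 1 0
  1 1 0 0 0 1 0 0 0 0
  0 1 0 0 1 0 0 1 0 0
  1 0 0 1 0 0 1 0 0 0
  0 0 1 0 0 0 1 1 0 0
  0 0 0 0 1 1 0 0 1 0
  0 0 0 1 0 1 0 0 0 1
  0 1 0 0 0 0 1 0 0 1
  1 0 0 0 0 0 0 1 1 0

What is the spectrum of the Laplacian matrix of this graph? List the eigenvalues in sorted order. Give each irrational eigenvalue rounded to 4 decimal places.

Each diagonal entry of L is the vertex degree and each off-diagonal entry is -1 where an edge is present, 0 otherwise; in the order [0, 1, 2, 3, 4, 5, 6, 7, 8, 9] the diagonal is [3, 3, 3, 3, 3, 3, 3, 3, 3, 3]. L is symmetric positive semidefinite, so every eigenvalue is real and nonnegative. There is one zero in the spectrum, matching the 1 component.

[0, 2, 2, 2, 2, 2, 5, 5, 5, 5]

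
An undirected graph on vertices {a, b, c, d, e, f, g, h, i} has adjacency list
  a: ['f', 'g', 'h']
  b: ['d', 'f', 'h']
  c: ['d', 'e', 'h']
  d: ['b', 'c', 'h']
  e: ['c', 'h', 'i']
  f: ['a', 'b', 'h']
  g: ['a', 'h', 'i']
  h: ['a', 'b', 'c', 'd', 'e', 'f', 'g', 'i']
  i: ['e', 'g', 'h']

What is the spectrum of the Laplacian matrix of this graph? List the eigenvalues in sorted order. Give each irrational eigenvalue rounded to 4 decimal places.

[0, 1.5858, 1.5858, 3, 3, 4.4142, 4.4142, 5, 9]

Each diagonal entry of L is the vertex degree and each off-diagonal entry is -1 where an edge is present, 0 otherwise; in the order [a, b, c, d, e, f, g, h, i] the diagonal is [3, 3, 3, 3, 3, 3, 3, 8, 3]. The multiplicity of 0 as a Laplacian eigenvalue equals the number of connected components. There is one zero in the spectrum, matching the 1 component.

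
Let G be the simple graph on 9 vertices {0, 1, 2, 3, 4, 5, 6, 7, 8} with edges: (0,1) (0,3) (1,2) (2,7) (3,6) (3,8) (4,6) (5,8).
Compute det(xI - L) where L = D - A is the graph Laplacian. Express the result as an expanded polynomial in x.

x^9 - 16x^8 + 104x^7 - 354x^6 + 677x^5 - 724x^4 + 406x^3 - 104x^2 + 9x

Each diagonal entry of L is the vertex degree and each off-diagonal entry is -1 where an edge is present, 0 otherwise; in the order [0, 1, 2, 3, 4, 5, 6, 7, 8] the diagonal is [2, 2, 2, 3, 1, 1, 2, 1, 2]. Computing det(xI - L) by cofactor expansion (or equivalently via sum-over-permutations) gives x^9 - 16x^8 + 104x^7 - 354x^6 + 677x^5 - 724x^4 + 406x^3 - 104x^2 + 9x. The coefficient of x^8 equals -trace(L) = -16, matching the sum of degrees. The eigenvalues sum to 16, which equals trace(L) = 2|E|.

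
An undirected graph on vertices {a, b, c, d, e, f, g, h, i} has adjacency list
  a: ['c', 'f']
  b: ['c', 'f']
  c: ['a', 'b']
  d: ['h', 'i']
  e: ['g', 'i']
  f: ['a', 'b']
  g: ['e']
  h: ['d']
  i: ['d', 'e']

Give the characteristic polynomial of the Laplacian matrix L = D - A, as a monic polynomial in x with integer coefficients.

x^9 - 16x^8 + 105x^7 - 364x^6 + 713x^5 - 776x^4 + 420x^3 - 80x^2

With the vertex order [a, b, c, d, e, f, g, h, i], the degrees are [2, 2, 2, 2, 2, 2, 1, 1, 2], giving D = diag(2, 2, 2, 2, 2, 2, 1, 1, 2) and L = D - A. L has integer entries, so p(x) = det(xI - L) has integer coefficients. Expanding the determinant yields x^9 - 16x^8 + 105x^7 - 364x^6 + 713x^5 - 776x^4 + 420x^3 - 80x^2. Since p(0) = det(-L) = 0, x divides p(x). There are 2 zeros in the spectrum, matching the 2 components. The largest eigenvalue, 4, is at most the vertex count 9.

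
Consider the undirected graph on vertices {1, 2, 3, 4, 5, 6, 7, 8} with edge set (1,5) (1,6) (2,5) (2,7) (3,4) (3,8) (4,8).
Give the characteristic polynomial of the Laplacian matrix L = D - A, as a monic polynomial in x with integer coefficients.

x^8 - 14x^7 + 78x^6 - 218x^5 + 314x^4 - 210x^3 + 45x^2

Each diagonal entry of L is the vertex degree and each off-diagonal entry is -1 where an edge is present, 0 otherwise; in the order [1, 2, 3, 4, 5, 6, 7, 8] the diagonal is [2, 2, 2, 2, 2, 1, 1, 2]. Computing det(xI - L) by cofactor expansion (or equivalently via sum-over-permutations) gives x^8 - 14x^7 + 78x^6 - 218x^5 + 314x^4 - 210x^3 + 45x^2. Since p(0) = det(-L) = 0, x divides p(x).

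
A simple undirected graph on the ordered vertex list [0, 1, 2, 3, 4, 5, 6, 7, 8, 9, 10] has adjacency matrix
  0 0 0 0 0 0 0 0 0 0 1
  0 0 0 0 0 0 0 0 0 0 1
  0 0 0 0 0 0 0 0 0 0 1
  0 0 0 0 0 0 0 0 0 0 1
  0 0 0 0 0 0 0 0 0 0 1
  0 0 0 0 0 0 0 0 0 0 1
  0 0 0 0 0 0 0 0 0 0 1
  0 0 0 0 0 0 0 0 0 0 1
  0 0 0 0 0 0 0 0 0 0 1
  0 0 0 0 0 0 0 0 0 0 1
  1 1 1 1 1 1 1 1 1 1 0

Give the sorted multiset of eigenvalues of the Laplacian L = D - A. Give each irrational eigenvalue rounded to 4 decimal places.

Each diagonal entry of L is the vertex degree and each off-diagonal entry is -1 where an edge is present, 0 otherwise; in the order [0, 1, 2, 3, 4, 5, 6, 7, 8, 9, 10] the diagonal is [1, 1, 1, 1, 1, 1, 1, 1, 1, 1, 10]. Diagonalising L (or applying a numerical eigensolver to the 11x11 matrix) gives the spectrum above.

[0, 1, 1, 1, 1, 1, 1, 1, 1, 1, 11]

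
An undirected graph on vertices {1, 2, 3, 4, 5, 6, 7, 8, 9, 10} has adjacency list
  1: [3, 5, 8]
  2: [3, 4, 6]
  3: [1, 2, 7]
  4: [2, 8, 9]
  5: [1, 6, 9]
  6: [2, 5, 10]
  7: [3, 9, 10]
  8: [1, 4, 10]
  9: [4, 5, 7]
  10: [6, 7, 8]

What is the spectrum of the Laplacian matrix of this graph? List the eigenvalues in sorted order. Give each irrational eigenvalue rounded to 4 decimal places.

[0, 2, 2, 2, 2, 2, 5, 5, 5, 5]

Each diagonal entry of L is the vertex degree and each off-diagonal entry is -1 where an edge is present, 0 otherwise; in the order [1, 2, 3, 4, 5, 6, 7, 8, 9, 10] the diagonal is [3, 3, 3, 3, 3, 3, 3, 3, 3, 3]. Diagonalising L (or applying a numerical eigensolver to the 10x10 matrix) gives the spectrum above. The largest eigenvalue, 5, is at most the vertex count 10.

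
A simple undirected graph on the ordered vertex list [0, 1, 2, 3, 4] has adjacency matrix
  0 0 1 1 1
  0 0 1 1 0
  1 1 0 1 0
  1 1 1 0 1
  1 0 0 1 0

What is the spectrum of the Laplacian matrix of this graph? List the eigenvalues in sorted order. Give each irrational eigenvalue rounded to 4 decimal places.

[0, 1.5858, 3, 4.4142, 5]

Reading degrees in the order [0, 1, 2, 3, 4] gives [3, 2, 3, 4, 2]; set D = diag(3, 2, 3, 4, 2) and form L = D - A. Diagonalising L (or applying a numerical eigensolver to the 5x5 matrix) gives the spectrum above. The single zero eigenvalue shows the graph is connected. By the matrix-tree theorem the graph has (1/5) * product of the nonzero eigenvalues = 21 spanning trees.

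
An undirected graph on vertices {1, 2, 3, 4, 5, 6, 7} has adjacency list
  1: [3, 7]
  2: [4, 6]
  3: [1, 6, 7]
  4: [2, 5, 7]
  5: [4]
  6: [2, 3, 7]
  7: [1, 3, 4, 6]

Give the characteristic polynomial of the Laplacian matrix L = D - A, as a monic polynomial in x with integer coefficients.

With the vertex order [1, 2, 3, 4, 5, 6, 7], the degrees are [2, 2, 3, 3, 1, 3, 4], giving D = diag(2, 2, 3, 3, 1, 3, 4) and L = D - A. Computing det(xI - L) by cofactor expansion (or equivalently via sum-over-permutations) gives x^7 - 18x^6 + 127x^5 - 444x^4 + 796x^3 - 674x^2 + 203x. The coefficient of x^6 equals -trace(L) = -18, matching the sum of degrees.

x^7 - 18x^6 + 127x^5 - 444x^4 + 796x^3 - 674x^2 + 203x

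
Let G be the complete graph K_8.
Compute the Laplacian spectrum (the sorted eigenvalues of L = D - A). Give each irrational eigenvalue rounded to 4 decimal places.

[0, 8, 8, 8, 8, 8, 8, 8]

The graph has 8 vertices and degree multiset [7, 7, 7, 7, 7, 7, 7, 7]; D is the diagonal matrix of degrees and L = D - A. L is symmetric positive semidefinite, so every eigenvalue is real and nonnegative. The single zero eigenvalue shows the graph is connected. The eigenvalues sum to 56, which equals trace(L) = 2|E|.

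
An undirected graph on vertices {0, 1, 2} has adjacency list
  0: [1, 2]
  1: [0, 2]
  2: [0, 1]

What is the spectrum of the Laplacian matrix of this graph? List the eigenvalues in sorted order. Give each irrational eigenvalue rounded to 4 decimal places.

[0, 3, 3]

Each diagonal entry of L is the vertex degree and each off-diagonal entry is -1 where an edge is present, 0 otherwise; in the order [0, 1, 2] the diagonal is [2, 2, 2]. L is symmetric positive semidefinite, so every eigenvalue is real and nonnegative. There is one zero in the spectrum, matching the 1 component.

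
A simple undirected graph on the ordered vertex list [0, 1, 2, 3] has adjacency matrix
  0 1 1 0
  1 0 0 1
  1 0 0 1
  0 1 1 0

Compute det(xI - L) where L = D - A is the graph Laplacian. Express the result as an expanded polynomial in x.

Each diagonal entry of L is the vertex degree and each off-diagonal entry is -1 where an edge is present, 0 otherwise; in the order [0, 1, 2, 3] the diagonal is [2, 2, 2, 2]. The eigenvalues of L are [0, 2, 2, 4]; the characteristic polynomial is the product of (x - lambda_i), which multiplies out to x^4 - 8x^3 + 20x^2 - 16x. Since p(0) = det(-L) = 0, x divides p(x). The eigenvalues sum to 8, which equals trace(L) = 2|E|.

x^4 - 8x^3 + 20x^2 - 16x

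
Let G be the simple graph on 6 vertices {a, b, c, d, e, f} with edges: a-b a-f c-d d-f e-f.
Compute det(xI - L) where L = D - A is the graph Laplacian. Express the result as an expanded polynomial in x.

x^6 - 10x^5 + 35x^4 - 52x^3 + 31x^2 - 6x

Each diagonal entry of L is the vertex degree and each off-diagonal entry is -1 where an edge is present, 0 otherwise; in the order [a, b, c, d, e, f] the diagonal is [2, 1, 1, 2, 1, 3]. Computing det(xI - L) by cofactor expansion (or equivalently via sum-over-permutations) gives x^6 - 10x^5 + 35x^4 - 52x^3 + 31x^2 - 6x. The coefficient of x^5 equals -trace(L) = -10, matching the sum of degrees. There is one zero in the spectrum, matching the 1 component. The eigenvalues sum to 10, which equals trace(L) = 2|E|.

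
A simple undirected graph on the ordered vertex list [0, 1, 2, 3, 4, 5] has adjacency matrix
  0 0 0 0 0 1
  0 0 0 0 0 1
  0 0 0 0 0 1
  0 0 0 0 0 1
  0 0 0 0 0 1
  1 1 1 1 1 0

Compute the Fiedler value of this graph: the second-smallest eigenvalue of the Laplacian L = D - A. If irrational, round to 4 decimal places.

1

Reading degrees in the order [0, 1, 2, 3, 4, 5] gives [1, 1, 1, 1, 1, 5]; set D = diag(1, 1, 1, 1, 1, 5) and form L = D - A. Computing the eigenvalues of L and sorting gives [0, 1, 1, 1, 1, 6]. The Fiedler value lambda_2 = 1 is strictly positive, so the graph is connected. There is one zero in the spectrum, matching the 1 component.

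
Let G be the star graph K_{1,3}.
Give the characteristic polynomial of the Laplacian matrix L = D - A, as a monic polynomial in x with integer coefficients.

x^4 - 6x^3 + 9x^2 - 4x

The graph has 4 vertices and degree multiset [3, 1, 1, 1]; D is the diagonal matrix of degrees and L = D - A. L has integer entries, so p(x) = det(xI - L) has integer coefficients. Expanding the determinant yields x^4 - 6x^3 + 9x^2 - 4x. The constant term is 0 because L is singular (the all-ones vector lies in its kernel). By the matrix-tree theorem the graph has (1/4) * product of the nonzero eigenvalues = 1 spanning tree.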